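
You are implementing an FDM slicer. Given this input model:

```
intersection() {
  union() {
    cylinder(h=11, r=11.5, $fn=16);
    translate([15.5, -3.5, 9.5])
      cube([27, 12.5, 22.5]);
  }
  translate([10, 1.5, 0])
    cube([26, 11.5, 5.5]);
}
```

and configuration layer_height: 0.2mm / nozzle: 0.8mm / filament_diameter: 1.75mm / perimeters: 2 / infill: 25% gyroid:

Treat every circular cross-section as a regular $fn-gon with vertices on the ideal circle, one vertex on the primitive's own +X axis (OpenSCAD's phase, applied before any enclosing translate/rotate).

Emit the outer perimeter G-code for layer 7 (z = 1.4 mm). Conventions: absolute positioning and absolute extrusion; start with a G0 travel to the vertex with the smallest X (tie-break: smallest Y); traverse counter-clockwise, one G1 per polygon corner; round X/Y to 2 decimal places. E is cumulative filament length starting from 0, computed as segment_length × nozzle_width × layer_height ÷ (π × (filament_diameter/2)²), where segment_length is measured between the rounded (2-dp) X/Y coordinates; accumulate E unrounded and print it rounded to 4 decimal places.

G0 X10.00 Y1.50 Z1.40
G1 X11.20 Y1.50 E0.0798
G1 X10.62 Y4.40 E0.2766
G1 X10.00 Y5.34 E0.3515
G1 X10.00 Y1.50 E0.6069

At z = 1.4 mm: the r=11.5 cylinder gives a regular 16-gon of circumradius 11.5 (constant along its height); the cube at (15.5, -3.5) does not reach this height (z outside [9.5, 32]); Taking the union: only the r=11.5 cylinder is present, so the union is just that shape — 1 connected region; the cube at (10, 1.5) (footprint 26×11.5) is included at this height; After intersecting: the 26×11.5 cube at (10, 1.5) partially overlaps the result so far; clipping to the common part keeps 2.94 mm² — 1 connected region. The outline is a single polygon with 4 vertices. Extrusion per mm of travel: 0.8 × 0.2 / (π × 0.875²) = 0.066520. Accumulating E over each segment gives final E = 0.6069.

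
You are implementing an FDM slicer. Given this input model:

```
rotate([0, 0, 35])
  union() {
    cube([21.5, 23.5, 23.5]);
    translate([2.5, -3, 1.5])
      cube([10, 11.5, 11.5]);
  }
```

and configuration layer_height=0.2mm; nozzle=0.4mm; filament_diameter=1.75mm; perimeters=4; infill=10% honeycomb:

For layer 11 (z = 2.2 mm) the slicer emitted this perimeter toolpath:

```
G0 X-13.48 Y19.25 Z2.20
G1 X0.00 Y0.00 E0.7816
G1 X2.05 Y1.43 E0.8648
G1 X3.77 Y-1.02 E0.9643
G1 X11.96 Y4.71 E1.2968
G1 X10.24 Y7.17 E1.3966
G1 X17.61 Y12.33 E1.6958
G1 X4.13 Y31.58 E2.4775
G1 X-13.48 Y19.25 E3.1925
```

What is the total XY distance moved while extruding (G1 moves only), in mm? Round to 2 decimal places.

95.99 mm

Sum the Euclidean lengths of each G1 segment: total = 95.99 mm.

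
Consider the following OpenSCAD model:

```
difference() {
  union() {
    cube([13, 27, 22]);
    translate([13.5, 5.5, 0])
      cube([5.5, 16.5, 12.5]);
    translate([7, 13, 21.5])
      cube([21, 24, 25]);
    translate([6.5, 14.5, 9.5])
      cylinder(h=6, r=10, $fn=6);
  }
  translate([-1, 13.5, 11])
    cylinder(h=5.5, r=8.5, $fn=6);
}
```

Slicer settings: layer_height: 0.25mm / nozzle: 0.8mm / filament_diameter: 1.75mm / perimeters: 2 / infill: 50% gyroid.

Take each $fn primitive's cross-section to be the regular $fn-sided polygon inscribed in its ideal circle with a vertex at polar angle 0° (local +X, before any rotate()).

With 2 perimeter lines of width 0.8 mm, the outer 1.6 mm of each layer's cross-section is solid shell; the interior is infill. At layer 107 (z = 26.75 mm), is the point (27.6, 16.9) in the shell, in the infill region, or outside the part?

At z = 26.75 mm: the cube is not intersected at this z (z outside [0, 22]); the cube at (13.5, 5.5) is absent (z outside [0, 12.5]); the cube at (7, 13) is present — its section is the full 21×24 rectangle; the cylinder at (6.5, 14.5) does not reach this height (z outside [9.5, 15.5]); Taking the union: only the 21×24 cube at (7, 13) is present, so the union is just that shape — 1 connected region; the cylinder at (-1, 13.5) is absent (z outside [11, 16.5]); Subtracting the remaining from the first: none of the subtracted shapes is present at this height, so the result so far is unchanged — 1 connected region. Overall, the cross-section is a single solid region. The nearest boundary edge runs (28.00, 13.00)→(28.00, 37.00); distance from the point to it = 0.40 mm. The point is inside the cross-section, 0.40 mm from the nearest boundary — within the 1.6 mm shell band (2 × 0.8).

shell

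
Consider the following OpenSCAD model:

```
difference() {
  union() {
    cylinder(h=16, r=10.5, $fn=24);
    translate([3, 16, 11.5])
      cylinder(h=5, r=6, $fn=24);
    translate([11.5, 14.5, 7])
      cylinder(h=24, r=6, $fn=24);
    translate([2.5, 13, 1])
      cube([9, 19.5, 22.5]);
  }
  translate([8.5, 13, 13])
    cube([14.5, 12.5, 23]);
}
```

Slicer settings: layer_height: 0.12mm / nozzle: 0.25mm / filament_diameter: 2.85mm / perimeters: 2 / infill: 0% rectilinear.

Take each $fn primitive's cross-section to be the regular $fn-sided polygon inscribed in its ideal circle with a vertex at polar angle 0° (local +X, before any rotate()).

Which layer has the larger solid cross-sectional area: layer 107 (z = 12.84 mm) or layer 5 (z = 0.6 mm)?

layer 107 (z = 12.84 mm)

Layer 107 (z = 12.84): the r=10.5 cylinder contributes a regular 24-gon of circumradius 10.5 (area = (24/2)·10.500²·sin(360°/24) = 342.42 mm²); the r=6 cylinder at (3, 16) contributes a regular 24-gon of circumradius 6 (area = (24/2)·6.000²·sin(360°/24) = 111.81 mm²); the r=6 cylinder at (11.5, 14.5) gives a regular 24-gon of circumradius 6 (constant along its height) (area = (24/2)·6.000²·sin(360°/24) = 111.81 mm²); the cube at (2.5, 13) (footprint 9×19.5) is included at this height (area 175.50 mm²); Merging all regions: the regions partially overlap — summed areas 741.54 mm² minus the doubly-counted overlap 89.04 mm² gives 652.50 mm² — area = 652.50 mm²; the cube at (8.5, 13) is not intersected at this z (z outside [13, 36]); Taking the first minus the rest: none of the subtracted shapes is present at this height, so the result so far is unchanged — area = 652.50 mm². So its area = 652.50 mm². Layer 5 (z = 0.6): the r=10.5 cylinder contributes a regular 24-gon of circumradius 10.5 (area = (24/2)·10.500²·sin(360°/24) = 342.42 mm²); the cylinder at (3, 16) is not intersected at this z (z outside [11.5, 16.5]); the cylinder at (11.5, 14.5) is not intersected at this z (z outside [7, 31]); the cube at (2.5, 13) does not reach this height (z outside [1, 23.5]); Merging all regions: only the r=10.5 cylinder is present, so the union is just that shape — area = 342.42 mm²; the cube at (8.5, 13) is not intersected at this z (z outside [13, 36]); Subtracting the remaining from the first: none of the subtracted shapes is present at this height, so that combined region is unchanged — area = 342.42 mm². So its area = 342.42 mm². Layer 107 is larger (652.50 vs 342.42 mm²).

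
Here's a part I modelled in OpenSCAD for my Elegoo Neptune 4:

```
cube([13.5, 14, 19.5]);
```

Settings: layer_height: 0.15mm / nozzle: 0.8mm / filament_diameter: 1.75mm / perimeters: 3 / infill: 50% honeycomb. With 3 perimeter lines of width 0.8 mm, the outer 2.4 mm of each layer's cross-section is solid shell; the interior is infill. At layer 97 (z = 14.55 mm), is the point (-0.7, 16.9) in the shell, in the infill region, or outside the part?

At z = 14.55 mm: the 13.5×14 cube contributes its full rectangle. Overall, the cross-section is a single solid region. The nearest boundary edge runs (13.50, 14.00)→(0.00, 14.00); distance from the point to it = 2.98 mm. The point is not inside any of the regions above, so it lies outside the cross-section (2.98 mm from the nearest boundary).

outside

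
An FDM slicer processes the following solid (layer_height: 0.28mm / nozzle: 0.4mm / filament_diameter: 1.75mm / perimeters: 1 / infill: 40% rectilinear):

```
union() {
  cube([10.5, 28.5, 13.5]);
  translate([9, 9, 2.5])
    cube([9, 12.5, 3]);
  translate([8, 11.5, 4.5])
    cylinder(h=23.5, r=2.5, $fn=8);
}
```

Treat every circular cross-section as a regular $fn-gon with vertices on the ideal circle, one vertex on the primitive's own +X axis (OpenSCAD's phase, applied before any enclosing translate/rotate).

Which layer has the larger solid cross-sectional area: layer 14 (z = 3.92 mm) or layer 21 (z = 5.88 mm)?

Layer 14 (z = 3.92): the cube is present — its section is the full 10.5×28.5 rectangle (area 299.25 mm²); the 9×12.5 cube at (9, 9) contributes its full rectangle (area 112.50 mm²); the cylinder at (8, 11.5) does not reach this height (z outside [4.5, 28]); Combining (union): the regions partially overlap — summed areas 411.75 mm² minus the doubly-counted overlap 18.75 mm² gives 393.00 mm² — area = 393.00 mm². So its area = 393.00 mm². Layer 21 (z = 5.88): the cube is present — its section is the full 10.5×28.5 rectangle (area 299.25 mm²); the cube at (9, 9) is absent (z outside [2.5, 5.5]); the r=2.5 cylinder at (8, 11.5) contributes a regular 8-gon of circumradius 2.5 (area = (8/2)·2.500²·sin(360°/8) = 17.68 mm²); Combining (union): the r=2.5 cylinder at (8, 11.5) lies entirely inside the 10.5×28.5 cube, so the union is just the 10.5×28.5 cube — area = 299.25 mm². So its area = 299.25 mm². Layer 14 is larger (393.00 vs 299.25 mm²).

layer 14 (z = 3.92 mm)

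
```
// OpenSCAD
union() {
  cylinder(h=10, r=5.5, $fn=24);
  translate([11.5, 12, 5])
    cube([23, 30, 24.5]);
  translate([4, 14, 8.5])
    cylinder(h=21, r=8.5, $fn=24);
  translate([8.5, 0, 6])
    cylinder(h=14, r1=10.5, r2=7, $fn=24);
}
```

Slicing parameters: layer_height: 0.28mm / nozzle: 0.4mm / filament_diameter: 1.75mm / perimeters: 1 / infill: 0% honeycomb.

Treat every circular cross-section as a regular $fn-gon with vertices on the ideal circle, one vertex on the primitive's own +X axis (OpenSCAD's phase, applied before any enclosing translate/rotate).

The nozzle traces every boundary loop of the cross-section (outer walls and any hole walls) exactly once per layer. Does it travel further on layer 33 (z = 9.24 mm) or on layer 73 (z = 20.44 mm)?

Layer 33 (z = 9.24): the cylinder: section is a regular 24-gon, circumradius r=5.5 (perimeter = 2·24·5.500·sin(180°/24) = 34.46 mm); the cube at (11.5, 12) is present — its section is the full 23×30 rectangle (perimeter 106.00 mm); the r=8.5 cylinder at (4, 14) contributes a regular 24-gon of circumradius 8.5 (perimeter = 2·24·8.500·sin(180°/24) = 53.25 mm); the cone at (8.5, 0) (r1=10.5→r2=7) has section circumradius 9.690 here — a regular 24-gon (perimeter = 2·24·9.690·sin(180°/24) = 60.71 mm); Taking the union: the regions partially overlap (shared area 81.83 mm²), so the edge portions inside another operand are dropped and the merged outline is re-measured after clipping — boundary = 191.49 mm. So its perimeter = 191.49 mm. Layer 73 (z = 20.44): the cylinder is not intersected at this z (z outside [0, 10]); the cube at (11.5, 12) (footprint 23×30) is included at this height (perimeter 106.00 mm); the cylinder at (4, 14): section is a regular 24-gon, circumradius r=8.5 (perimeter = 2·24·8.500·sin(180°/24) = 53.25 mm); the cone at (8.5, 0) does not reach this height (z outside [6, 20]); Combining (union): the regions partially overlap (shared area 4.23 mm²), so the edge portions inside another operand are dropped and the merged outline is re-measured after clipping — boundary = 146.51 mm. So its perimeter = 146.51 mm. Layer 33 is larger (191.49 vs 146.51 mm).

layer 33 (z = 9.24 mm)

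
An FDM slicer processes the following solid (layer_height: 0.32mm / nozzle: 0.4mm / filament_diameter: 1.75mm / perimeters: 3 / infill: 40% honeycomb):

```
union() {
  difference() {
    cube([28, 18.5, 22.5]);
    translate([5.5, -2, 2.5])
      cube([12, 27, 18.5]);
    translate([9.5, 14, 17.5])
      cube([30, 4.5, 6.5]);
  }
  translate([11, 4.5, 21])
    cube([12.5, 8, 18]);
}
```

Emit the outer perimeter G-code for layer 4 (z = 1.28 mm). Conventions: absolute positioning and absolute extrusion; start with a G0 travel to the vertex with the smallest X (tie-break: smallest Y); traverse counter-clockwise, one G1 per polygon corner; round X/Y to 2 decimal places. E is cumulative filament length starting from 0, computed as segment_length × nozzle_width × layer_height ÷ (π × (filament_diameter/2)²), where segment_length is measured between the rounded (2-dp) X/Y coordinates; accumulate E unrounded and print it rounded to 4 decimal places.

At z = 1.28 mm: the cube is present — its section is the full 28×18.5 rectangle; the cube at (5.5, -2) does not reach this height (z outside [2.5, 21]); the cube at (9.5, 14) is absent (z outside [17.5, 24]); Taking the first minus the rest: none of the subtracted shapes is present at this height, so the 28×18.5 cube is unchanged — 1 connected region; the cube at (11, 4.5) is not intersected at this z (z outside [21, 39]); Combining (union): only that combined region is present, so the union is just that shape — 1 connected region. The outline is a single polygon with 4 vertices. Extrusion per mm of travel: 0.4 × 0.32 / (π × 0.875²) = 0.053216. Accumulating E over each segment gives final E = 4.9491.

G0 X0.00 Y0.00 Z1.28
G1 X28.00 Y0.00 E1.4901
G1 X28.00 Y18.50 E2.4746
G1 X0.00 Y18.50 E3.9646
G1 X0.00 Y0.00 E4.9491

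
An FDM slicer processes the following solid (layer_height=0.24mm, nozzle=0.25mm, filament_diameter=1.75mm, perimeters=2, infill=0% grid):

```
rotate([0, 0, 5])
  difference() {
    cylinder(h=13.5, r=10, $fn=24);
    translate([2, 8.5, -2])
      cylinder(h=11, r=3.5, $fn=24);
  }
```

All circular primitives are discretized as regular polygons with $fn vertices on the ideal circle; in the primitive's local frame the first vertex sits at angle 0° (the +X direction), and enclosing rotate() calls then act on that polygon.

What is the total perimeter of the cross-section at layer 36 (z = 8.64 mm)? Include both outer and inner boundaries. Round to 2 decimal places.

67.77 mm

At z = 8.64 mm: the r=10 cylinder gives a regular 24-gon of circumradius 10 (constant along its height) (perimeter = 2·24·10.000·sin(180°/24) = 62.65 mm); the r=3.5 cylinder at (2, 8.5) contributes a regular 24-gon of circumradius 3.5 (perimeter = 2·24·3.500·sin(180°/24) = 21.93 mm); After the difference (first − rest): starting from the r=10 cylinder, the r=3.5 cylinder at (2, 8.5) partially overlaps it — only the 26.01 mm² overlap (of its 38.05 mm²) is removed, clipping the outline — boundary = 67.77 mm; (whole slice rotated 5° about Z — lengths, areas and connectivity unchanged). Overall, the cross-section is a single solid region. Total boundary length (outer) = 67.77 mm.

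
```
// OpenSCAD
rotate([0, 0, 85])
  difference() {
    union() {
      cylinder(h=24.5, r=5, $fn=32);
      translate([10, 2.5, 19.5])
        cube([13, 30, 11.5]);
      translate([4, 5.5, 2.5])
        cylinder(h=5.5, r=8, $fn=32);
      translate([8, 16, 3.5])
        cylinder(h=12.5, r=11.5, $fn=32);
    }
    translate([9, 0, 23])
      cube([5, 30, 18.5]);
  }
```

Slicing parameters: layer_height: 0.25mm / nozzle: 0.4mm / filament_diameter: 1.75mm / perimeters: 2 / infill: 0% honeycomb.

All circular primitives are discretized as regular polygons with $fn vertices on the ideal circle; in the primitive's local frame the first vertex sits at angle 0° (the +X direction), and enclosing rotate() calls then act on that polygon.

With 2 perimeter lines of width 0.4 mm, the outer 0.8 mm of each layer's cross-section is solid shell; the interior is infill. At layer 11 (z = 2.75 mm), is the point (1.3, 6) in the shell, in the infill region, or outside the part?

At z = 2.75 mm: the r=5 cylinder gives a regular 32-gon of circumradius 5 (constant along its height); the cube at (10, 2.5) is absent (z outside [19.5, 31]); the cylinder at (4, 5.5): section is a regular 32-gon, circumradius r=8; the cylinder at (8, 16) is not intersected at this z (z outside [3.5, 16]); Merging all regions: the regions partially overlap (shared area 45.20 mm²), so overlapping operands fuse into one piece — 1 connected region; the cube at (9, 0) does not reach this height (z outside [23, 41.5]); Taking the first minus the rest: none of the subtracted shapes is present at this height, so that combined region is unchanged — 1 connected region; (whole slice rotated 85° about Z — lengths, areas and connectivity unchanged). Overall, the cross-section is a single solid region. Undo the 85° rotation: the query point maps to (6.090, -0.772) in the un-rotated model frame. The nearest boundary edge runs (7.06, -1.89)→(5.56, -2.35); distance from the point to it = 1.35 mm. The point is inside the cross-section and 1.35 mm from the nearest boundary — more than the 0.8 mm shell width (2 × 0.4), so it's in the infill interior.

infill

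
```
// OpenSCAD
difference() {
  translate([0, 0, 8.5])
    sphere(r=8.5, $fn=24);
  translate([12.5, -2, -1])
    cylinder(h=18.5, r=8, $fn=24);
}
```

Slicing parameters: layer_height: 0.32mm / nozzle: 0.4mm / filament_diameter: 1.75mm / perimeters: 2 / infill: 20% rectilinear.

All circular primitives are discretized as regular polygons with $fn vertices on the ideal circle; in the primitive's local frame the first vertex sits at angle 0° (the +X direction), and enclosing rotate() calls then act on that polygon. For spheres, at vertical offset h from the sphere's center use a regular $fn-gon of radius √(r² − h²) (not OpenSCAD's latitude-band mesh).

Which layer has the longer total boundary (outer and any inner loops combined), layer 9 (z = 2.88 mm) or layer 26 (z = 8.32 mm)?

Layer 9 (z = 2.88): the r=8.5 sphere slices to a regular 24-gon of circumradius 6.377 (√(r²−h²) with h=5.62 from center) (perimeter = 2·24·6.377·sin(180°/24) = 39.95 mm); the cylinder at (12.5, -2): section is a regular 24-gon, circumradius r=8 (perimeter = 2·24·8.000·sin(180°/24) = 50.12 mm); Taking the first minus the rest: starting from the r=8.5 sphere, the r=8 cylinder at (12.5, -2) partially overlaps it — only the 7.28 mm² overlap (of its 198.77 mm²) is removed, clipping the outline — boundary = 39.79 mm. So its perimeter = 39.79 mm. Layer 26 (z = 8.32): the r=8.5 sphere slices to a regular 24-gon of circumradius 8.498 (√(r²−h²) with h=0.18 from center) (perimeter = 2·24·8.498·sin(180°/24) = 53.24 mm); the r=8 cylinder at (12.5, -2) gives a regular 24-gon of circumradius 8 (constant along its height) (perimeter = 2·24·8.000·sin(180°/24) = 50.12 mm); Taking the first minus the rest: starting from the r=8.5 sphere, the r=8 cylinder at (12.5, -2) partially overlaps it — only the 26.71 mm² overlap (of its 198.77 mm²) is removed, clipping the outline — boundary = 53.41 mm. So its perimeter = 53.41 mm. Layer 26 is larger (53.41 vs 39.79 mm).

layer 26 (z = 8.32 mm)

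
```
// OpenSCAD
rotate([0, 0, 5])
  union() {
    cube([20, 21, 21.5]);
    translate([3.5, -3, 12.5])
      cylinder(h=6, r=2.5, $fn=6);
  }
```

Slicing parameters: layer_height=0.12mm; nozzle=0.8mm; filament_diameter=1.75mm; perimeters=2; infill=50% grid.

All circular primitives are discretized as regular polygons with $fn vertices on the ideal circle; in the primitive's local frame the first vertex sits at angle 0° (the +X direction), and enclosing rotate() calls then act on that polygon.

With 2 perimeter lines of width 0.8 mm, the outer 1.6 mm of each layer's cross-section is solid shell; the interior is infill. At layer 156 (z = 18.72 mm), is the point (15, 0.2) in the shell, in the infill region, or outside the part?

outside

At z = 18.72 mm: the cube (footprint 20×21) is included at this height; the cylinder at (3.5, -3) is not intersected at this z (z outside [12.5, 18.5]); Merging all regions: only the 20×21 cube is present, so the union is just that shape — 1 connected region; (whole slice rotated 5° about Z — lengths, areas and connectivity unchanged). Overall, the cross-section is a single solid region. Undo the 5° rotation: the query point maps to (14.960, -1.108) in the un-rotated model frame. The nearest boundary edge runs (0.00, 0.00)→(20.00, 0.00); distance from the point to it = 1.11 mm. The point is not inside any of the regions above, so it lies outside the cross-section (1.11 mm from the nearest boundary).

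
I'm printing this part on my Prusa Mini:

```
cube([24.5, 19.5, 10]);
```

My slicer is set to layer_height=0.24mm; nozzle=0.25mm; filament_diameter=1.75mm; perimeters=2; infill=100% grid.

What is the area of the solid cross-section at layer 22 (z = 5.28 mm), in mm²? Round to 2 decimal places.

477.75 mm²

At z = 5.28 mm: the cube is present — its section is the full 24.5×19.5 rectangle (area 477.75 mm²). Overall, the cross-section is a single solid region. Net area = 477.75 mm².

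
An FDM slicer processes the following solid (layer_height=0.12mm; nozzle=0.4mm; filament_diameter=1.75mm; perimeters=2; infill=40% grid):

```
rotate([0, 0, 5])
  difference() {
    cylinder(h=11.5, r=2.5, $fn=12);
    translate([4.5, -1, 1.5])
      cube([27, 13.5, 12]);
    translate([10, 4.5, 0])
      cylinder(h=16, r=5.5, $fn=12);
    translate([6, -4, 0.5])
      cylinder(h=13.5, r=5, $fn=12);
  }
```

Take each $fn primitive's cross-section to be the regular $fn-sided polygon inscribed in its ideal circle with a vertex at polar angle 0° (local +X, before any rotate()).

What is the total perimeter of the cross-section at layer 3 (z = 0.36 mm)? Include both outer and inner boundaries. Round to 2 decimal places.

15.53 mm

At z = 0.36 mm: the r=2.5 cylinder gives a regular 12-gon of circumradius 2.5 (constant along its height) (perimeter = 2·12·2.500·sin(180°/12) = 15.53 mm); the cube at (4.5, -1) is not intersected at this z (z outside [1.5, 13.5]); the r=5.5 cylinder at (10, 4.5) contributes a regular 12-gon of circumradius 5.5 (perimeter = 2·12·5.500·sin(180°/12) = 34.16 mm); the cylinder at (6, -4) does not reach this height (z outside [0.5, 14]); After the difference (first − rest): starting from the r=2.5 cylinder, the r=5.5 cylinder at (10, 4.5) misses the remaining region (no effect) — boundary = 15.53 mm; (whole slice rotated 5° about Z — lengths, areas and connectivity unchanged). Overall, the cross-section is a single solid region. Total boundary length (outer) = 15.53 mm.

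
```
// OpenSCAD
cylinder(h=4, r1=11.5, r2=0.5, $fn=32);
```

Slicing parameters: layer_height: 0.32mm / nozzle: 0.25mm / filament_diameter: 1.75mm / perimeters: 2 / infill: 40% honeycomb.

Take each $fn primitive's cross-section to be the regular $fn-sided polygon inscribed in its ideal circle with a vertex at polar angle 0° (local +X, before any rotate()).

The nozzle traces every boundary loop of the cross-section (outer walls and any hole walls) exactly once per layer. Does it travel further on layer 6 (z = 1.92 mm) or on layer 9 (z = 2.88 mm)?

layer 6 (z = 1.92 mm)

Layer 6 (z = 1.92): the cone (r1=11.5→r2=0.5) has section circumradius 6.220 here — a regular 32-gon (perimeter = 2·32·6.220·sin(180°/32) = 39.02 mm). So its perimeter = 39.02 mm. Layer 9 (z = 2.88): the cone (r1=11.5→r2=0.5) has section circumradius 3.580 here — a regular 32-gon (perimeter = 2·32·3.580·sin(180°/32) = 22.46 mm). So its perimeter = 22.46 mm. Layer 6 is larger (39.02 vs 22.46 mm).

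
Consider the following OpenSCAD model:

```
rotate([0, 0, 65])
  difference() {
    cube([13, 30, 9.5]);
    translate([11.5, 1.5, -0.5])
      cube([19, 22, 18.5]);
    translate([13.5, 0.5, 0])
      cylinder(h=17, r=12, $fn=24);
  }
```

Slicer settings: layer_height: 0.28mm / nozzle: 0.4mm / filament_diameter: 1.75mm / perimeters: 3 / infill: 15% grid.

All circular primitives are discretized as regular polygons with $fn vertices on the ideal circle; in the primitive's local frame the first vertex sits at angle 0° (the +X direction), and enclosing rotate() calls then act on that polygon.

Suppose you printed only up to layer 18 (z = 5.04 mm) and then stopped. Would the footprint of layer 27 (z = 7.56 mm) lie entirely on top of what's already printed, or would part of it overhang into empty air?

entirely on top

Compare the two slices. At z = 5.04: the cube is present — its section is the full 13×30 rectangle (area 390.00 mm²); the 19×22 cube at (11.5, 1.5) contributes its full rectangle (area 418.00 mm²); the r=12 cylinder at (13.5, 0.5) contributes a regular 24-gon of circumradius 12 (area = (24/2)·12.000²·sin(360°/24) = 447.24 mm²); Taking the first minus the rest: starting from the 13×30 cube (390.00 mm²), the 19×22 cube at (11.5, 1.5) partially overlaps it — only the 33.00 mm² overlap (of its 418.00 mm²) is removed, clipping the outline; the r=12 cylinder at (13.5, 0.5) partially overlaps it — only the 95.31 mm² overlap (of its 447.24 mm²) is removed, clipping the outline — area = 261.69 mm²; (whole slice rotated 65° about Z — lengths, areas and connectivity unchanged). At z = 7.56: the cube (footprint 13×30) is included at this height (area 390.00 mm²); the 19×22 cube at (11.5, 1.5) contributes its full rectangle (area 418.00 mm²); the cylinder at (13.5, 0.5): section is a regular 24-gon, circumradius r=12 (area = (24/2)·12.000²·sin(360°/24) = 447.24 mm²); Taking the first minus the rest: starting from the 13×30 cube (390.00 mm²), the 19×22 cube at (11.5, 1.5) partially overlaps it — only the 33.00 mm² overlap (of its 418.00 mm²) is removed, clipping the outline; the r=12 cylinder at (13.5, 0.5) partially overlaps it — only the 95.31 mm² overlap (of its 447.24 mm²) is removed, clipping the outline — area = 261.69 mm²; (rotated 65° about Z; rotation is an isometry so areas/perimeters/island counts are preserved). Checking containment: the cross-section at z = 7.56 is a subset of the cross-section at z = 5.04.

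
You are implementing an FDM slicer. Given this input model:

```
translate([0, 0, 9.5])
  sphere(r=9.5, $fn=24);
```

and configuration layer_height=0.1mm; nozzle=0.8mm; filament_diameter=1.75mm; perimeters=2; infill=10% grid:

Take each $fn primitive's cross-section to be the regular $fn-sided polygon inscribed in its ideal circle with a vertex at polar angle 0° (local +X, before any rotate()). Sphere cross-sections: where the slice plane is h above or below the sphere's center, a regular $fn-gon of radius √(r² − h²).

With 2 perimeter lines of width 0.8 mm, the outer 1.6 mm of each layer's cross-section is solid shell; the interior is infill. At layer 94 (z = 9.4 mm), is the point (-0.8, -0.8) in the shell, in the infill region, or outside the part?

infill

At z = 9.4 mm: the r=9.5 sphere contributes a regular 24-gon of circumradius √(9.5²−0.1²) = 9.499. Overall, the cross-section is a single solid region. The nearest boundary edge runs (-8.23, -4.75)→(-6.72, -6.72); distance from the point to it = 8.30 mm. The point is inside the cross-section and 8.30 mm from the nearest boundary — more than the 1.6 mm shell width (2 × 0.8), so it's in the infill interior.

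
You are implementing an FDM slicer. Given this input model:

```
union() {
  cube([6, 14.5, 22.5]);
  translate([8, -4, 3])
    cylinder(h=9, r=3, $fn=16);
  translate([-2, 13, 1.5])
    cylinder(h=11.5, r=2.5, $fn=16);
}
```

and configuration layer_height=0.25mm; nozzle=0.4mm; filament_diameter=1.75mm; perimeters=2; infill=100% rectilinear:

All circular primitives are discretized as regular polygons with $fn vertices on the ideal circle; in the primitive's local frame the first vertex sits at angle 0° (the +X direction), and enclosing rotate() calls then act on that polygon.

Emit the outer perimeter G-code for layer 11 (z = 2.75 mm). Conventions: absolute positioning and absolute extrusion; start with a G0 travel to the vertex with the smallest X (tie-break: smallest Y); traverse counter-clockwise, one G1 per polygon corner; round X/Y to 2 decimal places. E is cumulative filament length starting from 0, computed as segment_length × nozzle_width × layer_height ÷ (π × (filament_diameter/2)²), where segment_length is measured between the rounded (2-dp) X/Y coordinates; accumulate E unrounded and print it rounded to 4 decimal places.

At z = 2.75 mm: the 6×14.5 cube contributes its full rectangle; the cylinder at (8, -4) does not reach this height (z outside [3, 12]); the r=2.5 cylinder at (-2, 13) gives a regular 16-gon of circumradius 2.5 (constant along its height); Merging all regions: the regions partially overlap (shared area 0.92 mm²), so overlapping operands fuse into one piece — 1 connected region. The outline is a single polygon with 19 vertices. Extrusion per mm of travel: 0.4 × 0.25 / (π × 0.875²) = 0.041575. Accumulating E over each segment gives final E = 2.1083.

G0 X-4.50 Y13.00 Z2.75
G1 X-4.31 Y12.04 E0.0407
G1 X-3.77 Y11.23 E0.0812
G1 X-2.96 Y10.69 E0.1216
G1 X-2.00 Y10.50 E0.1623
G1 X-1.04 Y10.69 E0.2030
G1 X-0.23 Y11.23 E0.2435
G1 X0.00 Y11.58 E0.2609
G1 X0.00 Y0.00 E0.7423
G1 X6.00 Y0.00 E0.9918
G1 X6.00 Y14.50 E1.5946
G1 X0.00 Y14.50 E1.8441
G1 X0.00 Y14.42 E1.8474
G1 X-0.23 Y14.77 E1.8648
G1 X-1.04 Y15.31 E1.9053
G1 X-2.00 Y15.50 E1.9460
G1 X-2.96 Y15.31 E1.9867
G1 X-3.77 Y14.77 E2.0271
G1 X-4.31 Y13.96 E2.0676
G1 X-4.50 Y13.00 E2.1083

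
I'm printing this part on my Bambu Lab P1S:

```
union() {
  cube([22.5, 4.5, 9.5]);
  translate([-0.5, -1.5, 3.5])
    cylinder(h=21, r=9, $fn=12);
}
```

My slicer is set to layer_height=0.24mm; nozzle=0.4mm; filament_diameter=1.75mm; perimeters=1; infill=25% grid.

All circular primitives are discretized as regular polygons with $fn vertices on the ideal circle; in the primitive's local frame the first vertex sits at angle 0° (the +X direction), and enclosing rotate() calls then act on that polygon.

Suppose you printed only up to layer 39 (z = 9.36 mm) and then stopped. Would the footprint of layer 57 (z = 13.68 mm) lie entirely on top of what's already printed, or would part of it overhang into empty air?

Compare the two slices. At z = 9.36: the cube (footprint 22.5×4.5) is included at this height (area 101.25 mm²); the cylinder at (-0.5, -1.5): section is a regular 12-gon, circumradius r=9 (area = (12/2)·9.000²·sin(360°/12) = 243.00 mm²); Taking the union: the regions partially overlap — summed areas 344.25 mm² minus the doubly-counted overlap 32.90 mm² gives 311.35 mm² — area = 311.35 mm². At z = 13.68: the cube does not reach this height (z outside [0, 9.5]); the r=9 cylinder at (-0.5, -1.5) contributes a regular 12-gon of circumradius 9 (area = (12/2)·9.000²·sin(360°/12) = 243.00 mm²); Taking the union: only the r=9 cylinder at (-0.5, -1.5) is present, so the union is just that shape — area = 243.00 mm². Checking containment: the cross-section at z = 13.68 is a subset of the cross-section at z = 9.36.

entirely on top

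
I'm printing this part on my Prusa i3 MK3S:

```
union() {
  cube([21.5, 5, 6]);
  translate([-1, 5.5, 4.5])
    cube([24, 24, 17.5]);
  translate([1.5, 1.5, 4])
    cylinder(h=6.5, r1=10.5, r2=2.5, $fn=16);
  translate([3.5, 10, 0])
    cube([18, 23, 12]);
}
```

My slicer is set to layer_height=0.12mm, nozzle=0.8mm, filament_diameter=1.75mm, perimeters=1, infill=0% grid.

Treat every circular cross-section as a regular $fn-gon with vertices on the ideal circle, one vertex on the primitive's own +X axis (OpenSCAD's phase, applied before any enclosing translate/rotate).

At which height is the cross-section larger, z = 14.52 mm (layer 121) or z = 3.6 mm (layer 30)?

layer 121 (z = 14.52 mm)

Layer 121 (z = 14.52): the cube is not intersected at this z (z outside [0, 6]); the cube at (-1, 5.5) (footprint 24×24) is included at this height (area 576.00 mm²); the cone at (1.5, 1.5) is not intersected at this z (z outside [4, 10.5]); the cube at (3.5, 10) does not reach this height (z outside [0, 12]); Taking the union: only the 24×24 cube at (-1, 5.5) is present, so the union is just that shape — area = 576.00 mm². So its area = 576.00 mm². Layer 30 (z = 3.6): the cube is present — its section is the full 21.5×5 rectangle (area 107.50 mm²); the cube at (-1, 5.5) does not reach this height (z outside [4.5, 22]); the cone at (1.5, 1.5) is not intersected at this z (z outside [4, 10.5]); the cube at (3.5, 10) is present — its section is the full 18×23 rectangle (area 414.00 mm²); Merging all regions: the 2 present regions are separate (no shared area or edge), so areas and boundary lengths simply add and each stays a separate island — area = 521.50 mm². So its area = 521.50 mm². Layer 121 is larger (576.00 vs 521.50 mm²).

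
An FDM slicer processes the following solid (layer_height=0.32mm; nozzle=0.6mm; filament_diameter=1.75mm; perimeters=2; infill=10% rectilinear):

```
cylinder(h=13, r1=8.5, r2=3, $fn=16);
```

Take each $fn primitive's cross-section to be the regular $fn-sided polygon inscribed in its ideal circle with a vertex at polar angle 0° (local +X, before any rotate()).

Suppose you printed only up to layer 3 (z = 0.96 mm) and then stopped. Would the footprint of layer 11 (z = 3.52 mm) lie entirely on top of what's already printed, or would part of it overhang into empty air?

Compare the two slices. At z = 0.96: the cone: at t=0.074 of its height the radius interpolates to r₁+(r₂−r₁)t = 8.094, giving a regular 16-gon of that circumradius (area = (16/2)·8.094²·sin(360°/16) = 200.56 mm²). At z = 3.52: the cone contributes a regular 16-gon of circumradius 7.011 (interpolated between r1=8.5 and r2=3 at t=0.271) (area = (16/2)·7.011²·sin(360°/16) = 150.47 mm²). Checking containment: the cross-section at z = 3.52 is a subset of the cross-section at z = 0.96.

entirely on top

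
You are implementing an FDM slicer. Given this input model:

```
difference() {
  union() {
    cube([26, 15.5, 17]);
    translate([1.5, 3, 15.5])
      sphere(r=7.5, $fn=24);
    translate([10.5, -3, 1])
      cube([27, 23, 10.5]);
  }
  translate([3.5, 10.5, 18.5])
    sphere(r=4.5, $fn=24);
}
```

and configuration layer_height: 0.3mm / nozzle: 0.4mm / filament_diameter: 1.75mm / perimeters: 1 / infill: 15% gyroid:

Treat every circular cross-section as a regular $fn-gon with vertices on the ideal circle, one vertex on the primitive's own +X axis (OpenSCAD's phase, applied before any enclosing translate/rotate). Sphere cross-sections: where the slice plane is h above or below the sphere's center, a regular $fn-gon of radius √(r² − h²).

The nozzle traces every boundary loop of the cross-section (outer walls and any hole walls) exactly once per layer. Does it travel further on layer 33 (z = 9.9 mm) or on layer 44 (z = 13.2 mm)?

Layer 33 (z = 9.9): the cube is present — its section is the full 26×15.5 rectangle (perimeter 83.00 mm); the r=7.5 sphere at (1.5, 3) contributes a regular 24-gon of circumradius √(7.5²−5.6²) = 4.989 (perimeter = 2·24·4.989·sin(180°/24) = 31.26 mm); the cube at (10.5, -3) (footprint 27×23) is included at this height (perimeter 100.00 mm); Taking the union: the regions partially overlap (shared area 285.32 mm²), so the edge portions inside another operand are dropped and the merged outline is re-measured after clipping — boundary = 126.51 mm; the sphere at (3.5, 10.5) is absent (|z−center|=8.600 > r=4.5); After the difference (first − rest): none of the subtracted shapes is present at this height, so that combined region is unchanged — boundary = 126.51 mm. So its perimeter = 126.51 mm. Layer 44 (z = 13.2): the cube (footprint 26×15.5) is included at this height (perimeter 83.00 mm); the sphere at (1.5, 3): section is a regular 24-gon, circumradius = √(r²−h²) = √(7.5²−2.3²) = 7.139 (perimeter = 2·24·7.139·sin(180°/24) = 44.73 mm); the cube at (10.5, -3) does not reach this height (z outside [1, 11.5]); Merging all regions: the regions partially overlap (shared area 75.26 mm²), so the edge portions inside another operand are dropped and the merged outline is re-measured after clipping — boundary = 94.06 mm; the sphere at (3.5, 10.5) is not intersected at this z (|z−center|=5.300 > r=4.5); Subtracting the remaining from the first: none of the subtracted shapes is present at this height, so that combined region is unchanged — boundary = 94.06 mm. So its perimeter = 94.06 mm. Layer 33 is larger (126.51 vs 94.06 mm).

layer 33 (z = 9.9 mm)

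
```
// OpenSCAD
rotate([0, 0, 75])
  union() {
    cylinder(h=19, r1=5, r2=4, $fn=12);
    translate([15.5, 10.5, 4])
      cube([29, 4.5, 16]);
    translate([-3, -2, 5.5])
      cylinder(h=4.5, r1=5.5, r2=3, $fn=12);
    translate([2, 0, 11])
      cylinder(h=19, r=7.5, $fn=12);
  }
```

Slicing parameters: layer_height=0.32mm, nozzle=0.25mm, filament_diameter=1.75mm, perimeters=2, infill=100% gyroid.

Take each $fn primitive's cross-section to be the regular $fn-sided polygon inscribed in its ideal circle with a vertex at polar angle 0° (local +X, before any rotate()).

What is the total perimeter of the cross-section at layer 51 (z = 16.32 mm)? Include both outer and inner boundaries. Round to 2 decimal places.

113.59 mm

At z = 16.32 mm: the cone: at t=0.859 of its height the radius interpolates to r₁+(r₂−r₁)t = 4.141, giving a regular 12-gon of that circumradius (perimeter = 2·12·4.141·sin(180°/12) = 25.72 mm); the 29×4.5 cube at (15.5, 10.5) contributes its full rectangle (perimeter 67.00 mm); the cone at (-3, -2) is absent (z outside [5.5, 10]); the r=7.5 cylinder at (2, 0) contributes a regular 12-gon of circumradius 7.5 (perimeter = 2·12·7.500·sin(180°/12) = 46.59 mm); Combining (union): the regions partially overlap (shared area 51.44 mm²), so the edge portions inside another operand are dropped and the merged outline is re-measured after clipping — boundary = 113.59 mm; (rotated 75° about Z; rotation is an isometry so areas/perimeters/island counts are preserved). Overall, the cross-section has 2 separate islands. Total boundary length (outer) = 113.59 mm.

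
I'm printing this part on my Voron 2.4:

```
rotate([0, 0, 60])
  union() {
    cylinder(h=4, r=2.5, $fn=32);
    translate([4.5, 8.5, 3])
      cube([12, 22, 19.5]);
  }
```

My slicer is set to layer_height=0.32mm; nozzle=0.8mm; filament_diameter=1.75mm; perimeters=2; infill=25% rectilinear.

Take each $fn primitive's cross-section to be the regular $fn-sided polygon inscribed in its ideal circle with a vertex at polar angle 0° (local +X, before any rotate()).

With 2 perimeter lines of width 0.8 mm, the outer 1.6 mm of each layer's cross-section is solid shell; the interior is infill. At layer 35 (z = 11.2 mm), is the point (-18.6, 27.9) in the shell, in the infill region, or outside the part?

shell

At z = 11.2 mm: the cylinder is absent (z outside [0, 4]); the cube at (4.5, 8.5) is present — its section is the full 12×22 rectangle; Taking the union: only the 12×22 cube at (4.5, 8.5) is present, so the union is just that shape — 1 connected region; (whole slice rotated 60° about Z — lengths, areas and connectivity unchanged). Overall, the cross-section is a single solid region. Undo the 60° rotation: the query point maps to (14.862, 30.058) in the un-rotated model frame. The nearest boundary edge runs (16.50, 30.50)→(4.50, 30.50); distance from the point to it = 0.44 mm. The point is inside the cross-section, 0.44 mm from the nearest boundary — within the 1.6 mm shell band (2 × 0.8).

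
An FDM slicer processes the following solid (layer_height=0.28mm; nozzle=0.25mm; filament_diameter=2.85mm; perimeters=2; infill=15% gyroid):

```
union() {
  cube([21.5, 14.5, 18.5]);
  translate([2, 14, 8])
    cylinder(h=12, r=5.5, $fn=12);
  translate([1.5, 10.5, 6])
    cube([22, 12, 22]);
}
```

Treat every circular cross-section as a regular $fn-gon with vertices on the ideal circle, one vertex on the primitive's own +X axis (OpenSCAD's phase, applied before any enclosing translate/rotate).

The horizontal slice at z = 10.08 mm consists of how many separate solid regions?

1

At z = 10.08 mm: the cube is present — its section is the full 21.5×14.5 rectangle; the r=5.5 cylinder at (2, 14) contributes a regular 12-gon of circumradius 5.5; the 22×12 cube at (1.5, 10.5) contributes its full rectangle; Combining (union): the regions partially overlap (shared area 139.31 mm²), so overlapping operands fuse into one piece — 1 connected region. The result has 1 disconnected region.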